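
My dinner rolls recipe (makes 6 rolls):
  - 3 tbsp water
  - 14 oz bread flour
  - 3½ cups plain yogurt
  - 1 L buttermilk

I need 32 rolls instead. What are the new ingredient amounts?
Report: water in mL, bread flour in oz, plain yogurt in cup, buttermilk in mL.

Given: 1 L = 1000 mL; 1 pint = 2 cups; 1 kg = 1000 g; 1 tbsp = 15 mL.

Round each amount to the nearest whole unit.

water: 240 mL; bread flour: 75 oz; plain yogurt: 19 cup; buttermilk: 5333 mL

Scaling factor: 32/6 = 16/3.
water: 3 tbsp × 16/3 × 15 mL/tbsp = 240 mL
bread flour: 14 oz × 16/3 ≈ 75 oz
plain yogurt: 3.5 cup × 16/3 ≈ 19 cup
buttermilk: 1 L × 16/3 × 1000 mL/L ≈ 5333 mL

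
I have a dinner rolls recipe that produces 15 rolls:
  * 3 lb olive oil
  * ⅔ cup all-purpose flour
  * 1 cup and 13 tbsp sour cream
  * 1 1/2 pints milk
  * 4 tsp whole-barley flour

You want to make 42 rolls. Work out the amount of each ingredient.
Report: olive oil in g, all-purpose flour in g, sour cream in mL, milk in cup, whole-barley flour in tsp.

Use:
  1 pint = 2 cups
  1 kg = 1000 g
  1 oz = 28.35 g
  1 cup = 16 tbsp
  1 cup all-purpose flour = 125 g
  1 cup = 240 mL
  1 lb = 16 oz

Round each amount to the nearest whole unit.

Scaling factor: 42/15 = 14/5 = 2.8.
olive oil: 3 lb × 14/5 × 16 oz/lb × 28.35 g/oz ≈ 3810 g
all-purpose flour: 2/3 cup × 14/5 × 125 g/cup ≈ 233 g
sour cream: (1 cup + 13 tbsp = 1.8125 cup) × 14/5 × 240 mL/cup = 1218 mL
milk: 1.5 pint × 14/5 × 2 cup/pint ≈ 8 cup
whole-barley flour: 4 tsp × 14/5 ≈ 11 tsp

olive oil: 3810 g; all-purpose flour: 233 g; sour cream: 1218 mL; milk: 8 cup; whole-barley flour: 11 tsp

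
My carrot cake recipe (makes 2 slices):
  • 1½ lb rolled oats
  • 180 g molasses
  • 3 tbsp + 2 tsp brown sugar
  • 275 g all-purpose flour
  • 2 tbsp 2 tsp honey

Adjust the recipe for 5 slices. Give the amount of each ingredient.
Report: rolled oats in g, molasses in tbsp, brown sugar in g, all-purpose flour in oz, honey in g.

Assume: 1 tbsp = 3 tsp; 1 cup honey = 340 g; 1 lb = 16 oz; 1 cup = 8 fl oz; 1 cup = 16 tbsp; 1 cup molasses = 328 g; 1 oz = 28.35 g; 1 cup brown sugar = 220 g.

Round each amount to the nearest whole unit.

rolled oats: 1701 g; molasses: 22 tbsp; brown sugar: 126 g; all-purpose flour: 24 oz; honey: 142 g

Scaling factor: 5/2 = 2.5.
rolled oats: 1.5 lb × 5/2 × 16 oz/lb × 28.35 g/oz = 1701 g
molasses: 180 g × 5/2 ÷ 328 g/cup × 16 tbsp/cup ≈ 22 tbsp
brown sugar: (3 tbsp + 2 tsp = 11/3 tbsp) × 5/2 ÷ 16 tbsp/cup × 220 g/cup ≈ 126 g
all-purpose flour: 275 g × 5/2 ÷ 28.35 g/oz ≈ 24 oz
honey: (2 tbsp + 2 tsp = 8/3 tbsp) × 5/2 ÷ 16 tbsp/cup × 340 g/cup ≈ 142 g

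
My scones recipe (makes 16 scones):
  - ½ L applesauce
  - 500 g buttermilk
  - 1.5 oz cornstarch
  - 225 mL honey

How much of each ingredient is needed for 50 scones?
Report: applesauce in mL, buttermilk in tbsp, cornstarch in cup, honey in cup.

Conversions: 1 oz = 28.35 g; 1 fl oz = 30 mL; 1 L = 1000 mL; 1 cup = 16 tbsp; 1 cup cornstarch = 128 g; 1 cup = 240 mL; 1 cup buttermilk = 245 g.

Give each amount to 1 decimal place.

applesauce: 1562.5 mL; buttermilk: 102.0 tbsp; cornstarch: 1.0 cup; honey: 2.9 cup

Scaling factor: 50/16 = 25/8 = 3.125.
applesauce: 0.5 L × 25/8 × 1000 mL/L = 1562.5 mL
buttermilk: 500 g × 25/8 ÷ 245 g/cup × 16 tbsp/cup ≈ 102.0 tbsp
cornstarch: 1.5 oz × 25/8 × 28.35 g/oz ÷ 128 g/cup ≈ 1.0 cup
honey: 225 mL × 25/8 ÷ 240 mL/cup ≈ 2.9 cup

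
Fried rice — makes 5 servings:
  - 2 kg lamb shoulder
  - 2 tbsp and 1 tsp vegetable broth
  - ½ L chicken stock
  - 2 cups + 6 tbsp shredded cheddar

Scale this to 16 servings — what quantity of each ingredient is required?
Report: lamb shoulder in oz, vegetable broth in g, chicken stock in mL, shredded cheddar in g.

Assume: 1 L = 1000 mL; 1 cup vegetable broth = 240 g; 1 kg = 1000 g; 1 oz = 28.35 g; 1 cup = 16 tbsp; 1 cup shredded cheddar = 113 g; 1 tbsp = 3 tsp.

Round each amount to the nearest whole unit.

Scaling factor: 16/5 = 3.2.
lamb shoulder: 2 kg × 16/5 × 1000 g/kg ÷ 28.35 g/oz ≈ 226 oz
vegetable broth: (2 tbsp + 1 tsp = 7/3 tbsp) × 16/5 ÷ 16 tbsp/cup × 240 g/cup = 112 g
chicken stock: 0.5 L × 16/5 × 1000 mL/L = 1600 mL
shredded cheddar: (2 cup + 6 tbsp = 2.375 cup) × 16/5 × 113 g/cup ≈ 859 g

lamb shoulder: 226 oz; vegetable broth: 112 g; chicken stock: 1600 mL; shredded cheddar: 859 g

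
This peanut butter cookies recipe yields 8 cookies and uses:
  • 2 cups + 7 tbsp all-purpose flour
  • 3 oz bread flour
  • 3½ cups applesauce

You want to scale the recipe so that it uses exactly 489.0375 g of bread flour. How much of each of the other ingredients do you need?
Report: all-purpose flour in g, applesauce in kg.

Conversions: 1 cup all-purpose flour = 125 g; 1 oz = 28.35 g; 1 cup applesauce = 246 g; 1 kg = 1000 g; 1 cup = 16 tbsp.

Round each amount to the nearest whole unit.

all-purpose flour: 1752 g; applesauce: 5 kg

The original recipe has 85.05 g of bread flour, so the scaling factor is 489.0375 ÷ 85.05 = 23/4 = 5.75.
all-purpose flour: (2 cup + 7 tbsp = 2.4375 cup) × 23/4 × 125 g/cup ≈ 1752 g
applesauce: 3.5 cup × 23/4 × 246 g/cup ÷ 1000 g/kg ≈ 5 kg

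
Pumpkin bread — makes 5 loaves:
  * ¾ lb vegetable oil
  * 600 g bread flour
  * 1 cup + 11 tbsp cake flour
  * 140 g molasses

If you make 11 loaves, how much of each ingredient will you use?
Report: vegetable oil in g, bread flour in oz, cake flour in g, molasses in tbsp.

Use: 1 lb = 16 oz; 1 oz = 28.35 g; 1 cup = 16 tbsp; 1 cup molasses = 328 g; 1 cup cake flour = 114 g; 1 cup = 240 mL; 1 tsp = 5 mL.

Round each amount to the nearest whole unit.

Scaling factor: 11/5 = 2.2.
vegetable oil: 0.75 lb × 11/5 × 16 oz/lb × 28.35 g/oz ≈ 748 g
bread flour: 600 g × 11/5 ÷ 28.35 g/oz ≈ 47 oz
cake flour: (1 cup + 11 tbsp = 1.6875 cup) × 11/5 × 114 g/cup ≈ 423 g
molasses: 140 g × 11/5 ÷ 328 g/cup × 16 tbsp/cup ≈ 15 tbsp

vegetable oil: 748 g; bread flour: 47 oz; cake flour: 423 g; molasses: 15 tbsp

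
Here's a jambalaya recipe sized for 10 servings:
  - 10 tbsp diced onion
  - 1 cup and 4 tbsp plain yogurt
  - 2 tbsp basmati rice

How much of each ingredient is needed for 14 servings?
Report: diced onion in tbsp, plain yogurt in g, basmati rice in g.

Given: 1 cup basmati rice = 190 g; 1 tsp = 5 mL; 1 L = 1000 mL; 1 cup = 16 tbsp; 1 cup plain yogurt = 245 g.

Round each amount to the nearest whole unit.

Scaling factor: 14/10 = 7/5 = 1.4.
diced onion: 10 tbsp × 7/5 = 14 tbsp
plain yogurt: (1 cup + 4 tbsp = 1.25 cup) × 7/5 × 245 g/cup ≈ 429 g
basmati rice: 2 tbsp × 7/5 ÷ 16 tbsp/cup × 190 g/cup ≈ 33 g

diced onion: 14 tbsp; plain yogurt: 429 g; basmati rice: 33 g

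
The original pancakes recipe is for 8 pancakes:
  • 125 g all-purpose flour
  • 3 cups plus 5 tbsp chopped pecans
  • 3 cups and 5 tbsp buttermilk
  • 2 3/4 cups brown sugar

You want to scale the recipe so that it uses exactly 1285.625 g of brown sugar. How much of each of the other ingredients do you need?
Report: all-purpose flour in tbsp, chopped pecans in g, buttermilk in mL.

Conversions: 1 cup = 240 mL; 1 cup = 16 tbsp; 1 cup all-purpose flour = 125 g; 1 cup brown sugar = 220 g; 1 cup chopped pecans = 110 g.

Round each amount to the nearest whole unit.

all-purpose flour: 34 tbsp; chopped pecans: 774 g; buttermilk: 1689 mL

The original recipe has 605 g of brown sugar, so the scaling factor is 1285.625 ÷ 605 = 17/8 = 2.125.
all-purpose flour: 125 g × 17/8 ÷ 125 g/cup × 16 tbsp/cup = 34 tbsp
chopped pecans: (3 cup + 5 tbsp = 3.3125 cup) × 17/8 × 110 g/cup ≈ 774 g
buttermilk: (3 cup + 5 tbsp = 3.3125 cup) × 17/8 × 240 mL/cup ≈ 1689 mL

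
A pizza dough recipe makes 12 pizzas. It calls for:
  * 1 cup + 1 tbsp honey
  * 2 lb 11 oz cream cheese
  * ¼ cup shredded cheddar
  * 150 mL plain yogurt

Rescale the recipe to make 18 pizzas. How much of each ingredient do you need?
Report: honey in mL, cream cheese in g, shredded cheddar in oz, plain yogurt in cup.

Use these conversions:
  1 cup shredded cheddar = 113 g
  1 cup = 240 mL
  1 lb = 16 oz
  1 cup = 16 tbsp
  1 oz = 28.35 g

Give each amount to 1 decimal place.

Scaling factor: 18/12 = 3/2 = 1.5.
honey: (1 cup + 1 tbsp = 1.0625 cup) × 3/2 × 240 mL/cup = 382.5 mL
cream cheese: (2 lb + 11 oz = 2.6875 lb) × 3/2 × 16 oz/lb × 28.35 g/oz ≈ 1828.6 g
shredded cheddar: 0.25 cup × 3/2 × 113 g/cup ÷ 28.35 g/oz ≈ 1.5 oz
plain yogurt: 150 mL × 3/2 ÷ 240 mL/cup ≈ 0.9 cup

honey: 382.5 mL; cream cheese: 1828.6 g; shredded cheddar: 1.5 oz; plain yogurt: 0.9 cup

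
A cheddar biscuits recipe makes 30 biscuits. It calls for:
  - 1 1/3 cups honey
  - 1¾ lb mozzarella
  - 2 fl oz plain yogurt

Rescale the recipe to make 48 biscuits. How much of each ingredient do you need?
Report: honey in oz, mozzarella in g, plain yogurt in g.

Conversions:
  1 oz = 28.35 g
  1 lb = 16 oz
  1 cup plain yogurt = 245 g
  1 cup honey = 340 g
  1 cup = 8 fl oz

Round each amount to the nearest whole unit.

Scaling factor: 48/30 = 8/5 = 1.6.
honey: 4/3 cup × 8/5 × 340 g/cup ÷ 28.35 g/oz ≈ 26 oz
mozzarella: 1.75 lb × 8/5 × 16 oz/lb × 28.35 g/oz ≈ 1270 g
plain yogurt: 2 fl oz × 8/5 ÷ 8 fl oz/cup × 245 g/cup = 98 g

honey: 26 oz; mozzarella: 1270 g; plain yogurt: 98 g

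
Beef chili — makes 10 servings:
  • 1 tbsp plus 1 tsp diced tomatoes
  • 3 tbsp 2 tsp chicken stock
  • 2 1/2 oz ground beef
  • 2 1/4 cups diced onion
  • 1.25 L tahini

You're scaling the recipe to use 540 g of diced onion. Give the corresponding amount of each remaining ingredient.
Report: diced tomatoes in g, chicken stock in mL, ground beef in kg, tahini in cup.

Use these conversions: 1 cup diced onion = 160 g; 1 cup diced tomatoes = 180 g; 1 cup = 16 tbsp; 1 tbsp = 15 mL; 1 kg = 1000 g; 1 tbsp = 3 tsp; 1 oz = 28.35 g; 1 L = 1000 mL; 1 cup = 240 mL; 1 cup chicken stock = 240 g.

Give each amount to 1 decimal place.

The original recipe has 360 g of diced onion, so the scaling factor is 540 ÷ 360 = 3/2 = 1.5.
diced tomatoes: (1 tbsp + 1 tsp = 4/3 tbsp) × 3/2 ÷ 16 tbsp/cup × 180 g/cup = 22.5 g
chicken stock: (3 tbsp + 2 tsp = 11/3 tbsp) × 3/2 × 15 mL/tbsp = 82.5 mL
ground beef: 2.5 oz × 3/2 × 28.35 g/oz ÷ 1000 g/kg ≈ 0.1 kg
tahini: 1.25 L × 3/2 × 1000 mL/L ÷ 240 mL/cup ≈ 7.8 cup

diced tomatoes: 22.5 g; chicken stock: 82.5 mL; ground beef: 0.1 kg; tahini: 7.8 cup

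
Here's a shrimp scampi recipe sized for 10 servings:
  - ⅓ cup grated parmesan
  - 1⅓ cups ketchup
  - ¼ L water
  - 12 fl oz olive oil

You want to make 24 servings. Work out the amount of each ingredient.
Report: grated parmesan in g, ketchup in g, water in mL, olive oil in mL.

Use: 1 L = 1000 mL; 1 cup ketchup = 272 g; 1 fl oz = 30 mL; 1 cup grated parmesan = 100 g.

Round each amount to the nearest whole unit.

grated parmesan: 80 g; ketchup: 870 g; water: 600 mL; olive oil: 864 mL

Scaling factor: 24/10 = 12/5 = 2.4.
grated parmesan: 1/3 cup × 12/5 × 100 g/cup = 80 g
ketchup: 4/3 cup × 12/5 × 272 g/cup ≈ 870 g
water: 0.25 L × 12/5 × 1000 mL/L = 600 mL
olive oil: 12 fl oz × 12/5 × 30 mL/fl oz = 864 mL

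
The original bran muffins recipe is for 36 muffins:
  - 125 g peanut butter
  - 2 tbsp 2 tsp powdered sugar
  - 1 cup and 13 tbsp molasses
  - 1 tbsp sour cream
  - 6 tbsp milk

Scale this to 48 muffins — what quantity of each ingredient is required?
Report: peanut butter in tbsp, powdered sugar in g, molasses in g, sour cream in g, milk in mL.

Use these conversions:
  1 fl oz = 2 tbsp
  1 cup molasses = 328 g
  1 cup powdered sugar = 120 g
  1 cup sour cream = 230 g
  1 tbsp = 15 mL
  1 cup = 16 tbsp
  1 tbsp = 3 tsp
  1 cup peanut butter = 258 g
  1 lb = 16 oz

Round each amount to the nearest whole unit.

Scaling factor: 48/36 = 4/3.
peanut butter: 125 g × 4/3 ÷ 258 g/cup × 16 tbsp/cup ≈ 10 tbsp
powdered sugar: (2 tbsp + 2 tsp = 8/3 tbsp) × 4/3 ÷ 16 tbsp/cup × 120 g/cup ≈ 27 g
molasses: (1 cup + 13 tbsp = 1.8125 cup) × 4/3 × 328 g/cup ≈ 793 g
sour cream: 1 tbsp × 4/3 ÷ 16 tbsp/cup × 230 g/cup ≈ 19 g
milk: 6 tbsp × 4/3 × 15 mL/tbsp = 120 mL

peanut butter: 10 tbsp; powdered sugar: 27 g; molasses: 793 g; sour cream: 19 g; milk: 120 mL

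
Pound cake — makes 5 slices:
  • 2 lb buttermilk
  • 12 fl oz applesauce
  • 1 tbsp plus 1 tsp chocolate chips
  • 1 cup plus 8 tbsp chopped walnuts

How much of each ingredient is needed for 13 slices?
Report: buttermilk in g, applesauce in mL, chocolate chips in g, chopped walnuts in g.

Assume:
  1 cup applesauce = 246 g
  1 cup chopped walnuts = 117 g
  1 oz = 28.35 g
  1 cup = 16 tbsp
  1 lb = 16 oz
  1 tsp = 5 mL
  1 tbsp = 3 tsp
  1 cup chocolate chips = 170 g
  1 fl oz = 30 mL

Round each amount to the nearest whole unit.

Scaling factor: 13/5 = 2.6.
buttermilk: 2 lb × 13/5 × 16 oz/lb × 28.35 g/oz ≈ 2359 g
applesauce: 12 fl oz × 13/5 × 30 mL/fl oz = 936 mL
chocolate chips: (1 tbsp + 1 tsp = 4/3 tbsp) × 13/5 ÷ 16 tbsp/cup × 170 g/cup ≈ 37 g
chopped walnuts: (1 cup + 8 tbsp = 1.5 cup) × 13/5 × 117 g/cup ≈ 456 g

buttermilk: 2359 g; applesauce: 936 mL; chocolate chips: 37 g; chopped walnuts: 456 g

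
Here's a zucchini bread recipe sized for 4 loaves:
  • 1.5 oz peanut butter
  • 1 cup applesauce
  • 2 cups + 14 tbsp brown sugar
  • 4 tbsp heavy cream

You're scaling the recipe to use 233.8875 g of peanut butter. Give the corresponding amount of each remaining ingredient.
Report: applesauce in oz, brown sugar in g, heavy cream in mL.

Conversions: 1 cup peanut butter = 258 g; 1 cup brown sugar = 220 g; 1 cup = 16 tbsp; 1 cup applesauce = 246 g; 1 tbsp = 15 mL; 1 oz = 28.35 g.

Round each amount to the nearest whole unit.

applesauce: 48 oz; brown sugar: 3479 g; heavy cream: 330 mL

The original recipe has 42.525 g of peanut butter, so the scaling factor is 233.8875 ÷ 42.525 = 11/2 = 5.5.
applesauce: 1 cup × 11/2 × 246 g/cup ÷ 28.35 g/oz ≈ 48 oz
brown sugar: (2 cup + 14 tbsp = 2.875 cup) × 11/2 × 220 g/cup ≈ 3479 g
heavy cream: 4 tbsp × 11/2 × 15 mL/tbsp = 330 mL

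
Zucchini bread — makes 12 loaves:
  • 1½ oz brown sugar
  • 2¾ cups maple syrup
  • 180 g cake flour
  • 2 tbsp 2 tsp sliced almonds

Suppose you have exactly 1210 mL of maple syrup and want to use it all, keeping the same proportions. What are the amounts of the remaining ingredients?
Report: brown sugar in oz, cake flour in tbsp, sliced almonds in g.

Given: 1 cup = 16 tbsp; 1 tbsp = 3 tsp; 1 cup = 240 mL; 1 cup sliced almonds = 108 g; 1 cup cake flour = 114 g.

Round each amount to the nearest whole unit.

brown sugar: 3 oz; cake flour: 46 tbsp; sliced almonds: 33 g

The original recipe has 660 mL of maple syrup, so the scaling factor is 1210 ÷ 660 = 11/6.
brown sugar: 1.5 oz × 11/6 ≈ 3 oz
cake flour: 180 g × 11/6 ÷ 114 g/cup × 16 tbsp/cup ≈ 46 tbsp
sliced almonds: (2 tbsp + 2 tsp = 8/3 tbsp) × 11/6 ÷ 16 tbsp/cup × 108 g/cup = 33 g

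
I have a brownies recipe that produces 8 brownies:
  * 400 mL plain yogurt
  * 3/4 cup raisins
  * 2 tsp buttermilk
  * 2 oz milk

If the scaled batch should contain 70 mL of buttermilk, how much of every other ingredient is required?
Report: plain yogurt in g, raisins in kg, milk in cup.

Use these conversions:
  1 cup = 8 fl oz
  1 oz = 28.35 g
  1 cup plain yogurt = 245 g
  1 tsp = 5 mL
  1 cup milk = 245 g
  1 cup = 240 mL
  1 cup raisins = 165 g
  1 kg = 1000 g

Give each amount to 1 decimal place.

plain yogurt: 2858.3 g; raisins: 0.9 kg; milk: 1.6 cup

The original recipe has 10 mL of buttermilk, so the scaling factor is 70 ÷ 10 = 7.
plain yogurt: 400 mL × 7 ÷ 240 mL/cup × 245 g/cup ≈ 2858.3 g
raisins: 0.75 cup × 7 × 165 g/cup ÷ 1000 g/kg ≈ 0.9 kg
milk: 2 oz × 7 × 28.35 g/oz ÷ 245 g/cup ≈ 1.6 cup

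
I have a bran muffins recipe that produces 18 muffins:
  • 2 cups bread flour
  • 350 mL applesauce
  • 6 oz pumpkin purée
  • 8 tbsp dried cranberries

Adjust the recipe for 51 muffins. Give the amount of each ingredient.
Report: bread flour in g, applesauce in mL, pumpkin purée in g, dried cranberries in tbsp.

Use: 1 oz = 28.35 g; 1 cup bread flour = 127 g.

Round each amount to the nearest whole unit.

bread flour: 720 g; applesauce: 992 mL; pumpkin purée: 482 g; dried cranberries: 23 tbsp

Scaling factor: 51/18 = 17/6.
bread flour: 2 cup × 17/6 × 127 g/cup ≈ 720 g
applesauce: 350 mL × 17/6 ≈ 992 mL
pumpkin purée: 6 oz × 17/6 × 28.35 g/oz ≈ 482 g
dried cranberries: 8 tbsp × 17/6 ≈ 23 tbsp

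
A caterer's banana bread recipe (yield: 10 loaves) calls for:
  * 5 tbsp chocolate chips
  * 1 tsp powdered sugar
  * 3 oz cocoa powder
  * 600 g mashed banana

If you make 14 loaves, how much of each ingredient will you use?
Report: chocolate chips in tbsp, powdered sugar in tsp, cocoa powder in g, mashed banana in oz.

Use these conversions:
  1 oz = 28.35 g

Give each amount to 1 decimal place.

Scaling factor: 14/10 = 7/5 = 1.4.
chocolate chips: 5 tbsp × 7/5 = 7.0 tbsp
powdered sugar: 1 tsp × 7/5 = 1.4 tsp
cocoa powder: 3 oz × 7/5 × 28.35 g/oz ≈ 119.1 g
mashed banana: 600 g × 7/5 ÷ 28.35 g/oz ≈ 29.6 oz

chocolate chips: 7.0 tbsp; powdered sugar: 1.4 tsp; cocoa powder: 119.1 g; mashed banana: 29.6 oz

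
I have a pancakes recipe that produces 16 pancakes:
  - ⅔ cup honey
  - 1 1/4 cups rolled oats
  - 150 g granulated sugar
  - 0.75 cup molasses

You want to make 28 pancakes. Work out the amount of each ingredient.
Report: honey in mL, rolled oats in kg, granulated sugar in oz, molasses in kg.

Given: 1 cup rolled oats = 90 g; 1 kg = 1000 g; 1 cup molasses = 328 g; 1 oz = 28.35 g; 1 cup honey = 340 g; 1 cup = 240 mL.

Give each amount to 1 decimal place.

Scaling factor: 28/16 = 7/4 = 1.75.
honey: 2/3 cup × 7/4 × 240 mL/cup = 280.0 mL
rolled oats: 1.25 cup × 7/4 × 90 g/cup ÷ 1000 g/kg ≈ 0.2 kg
granulated sugar: 150 g × 7/4 ÷ 28.35 g/oz ≈ 9.3 oz
molasses: 0.75 cup × 7/4 × 328 g/cup ÷ 1000 g/kg ≈ 0.4 kg

honey: 280.0 mL; rolled oats: 0.2 kg; granulated sugar: 9.3 oz; molasses: 0.4 kg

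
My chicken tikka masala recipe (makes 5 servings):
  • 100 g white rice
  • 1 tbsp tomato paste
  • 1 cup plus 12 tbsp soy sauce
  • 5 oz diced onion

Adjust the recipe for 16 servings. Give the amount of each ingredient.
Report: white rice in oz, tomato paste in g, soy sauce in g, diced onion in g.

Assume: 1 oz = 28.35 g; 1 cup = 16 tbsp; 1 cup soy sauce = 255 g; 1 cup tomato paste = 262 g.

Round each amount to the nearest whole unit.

Scaling factor: 16/5 = 3.2.
white rice: 100 g × 16/5 ÷ 28.35 g/oz ≈ 11 oz
tomato paste: 1 tbsp × 16/5 ÷ 16 tbsp/cup × 262 g/cup ≈ 52 g
soy sauce: (1 cup + 12 tbsp = 1.75 cup) × 16/5 × 255 g/cup = 1428 g
diced onion: 5 oz × 16/5 × 28.35 g/oz ≈ 454 g

white rice: 11 oz; tomato paste: 52 g; soy sauce: 1428 g; diced onion: 454 g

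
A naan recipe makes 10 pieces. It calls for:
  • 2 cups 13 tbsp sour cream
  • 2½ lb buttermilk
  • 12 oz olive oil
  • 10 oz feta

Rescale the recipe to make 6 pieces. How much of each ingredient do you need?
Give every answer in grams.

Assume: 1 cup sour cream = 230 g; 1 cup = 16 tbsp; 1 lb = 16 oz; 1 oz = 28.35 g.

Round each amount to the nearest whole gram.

Scaling factor: 6/10 = 3/5 = 0.6.
sour cream: (2 cup + 13 tbsp = 2.8125 cup) × 3/5 × 230 g/cup ≈ 388 g
buttermilk: 2.5 lb × 3/5 × 16 oz/lb × 28.35 g/oz ≈ 680 g
olive oil: 12 oz × 3/5 × 28.35 g/oz ≈ 204 g
feta: 10 oz × 3/5 × 28.35 g/oz ≈ 170 g

sour cream: 388 g; buttermilk: 680 g; olive oil: 204 g; feta: 170 g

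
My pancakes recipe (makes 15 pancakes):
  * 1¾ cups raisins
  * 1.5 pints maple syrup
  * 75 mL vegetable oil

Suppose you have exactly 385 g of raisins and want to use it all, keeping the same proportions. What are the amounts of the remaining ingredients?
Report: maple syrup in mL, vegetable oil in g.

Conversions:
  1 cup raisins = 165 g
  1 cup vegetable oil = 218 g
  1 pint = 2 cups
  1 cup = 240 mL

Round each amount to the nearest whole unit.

The original recipe has 288.75 g of raisins, so the scaling factor is 385 ÷ 288.75 = 4/3.
maple syrup: 1.5 pint × 4/3 × 2 cup/pint × 240 mL/cup = 960 mL
vegetable oil: 75 mL × 4/3 ÷ 240 mL/cup × 218 g/cup ≈ 91 g

maple syrup: 960 mL; vegetable oil: 91 g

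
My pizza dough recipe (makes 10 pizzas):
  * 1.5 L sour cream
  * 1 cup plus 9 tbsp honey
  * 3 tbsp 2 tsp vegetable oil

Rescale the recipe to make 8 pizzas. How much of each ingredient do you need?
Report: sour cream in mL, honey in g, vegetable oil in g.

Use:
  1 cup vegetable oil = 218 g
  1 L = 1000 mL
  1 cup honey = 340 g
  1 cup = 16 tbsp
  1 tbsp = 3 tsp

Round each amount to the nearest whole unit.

sour cream: 1200 mL; honey: 425 g; vegetable oil: 40 g

Scaling factor: 8/10 = 4/5 = 0.8.
sour cream: 1.5 L × 4/5 × 1000 mL/L = 1200 mL
honey: (1 cup + 9 tbsp = 1.5625 cup) × 4/5 × 340 g/cup = 425 g
vegetable oil: (3 tbsp + 2 tsp = 11/3 tbsp) × 4/5 ÷ 16 tbsp/cup × 218 g/cup ≈ 40 g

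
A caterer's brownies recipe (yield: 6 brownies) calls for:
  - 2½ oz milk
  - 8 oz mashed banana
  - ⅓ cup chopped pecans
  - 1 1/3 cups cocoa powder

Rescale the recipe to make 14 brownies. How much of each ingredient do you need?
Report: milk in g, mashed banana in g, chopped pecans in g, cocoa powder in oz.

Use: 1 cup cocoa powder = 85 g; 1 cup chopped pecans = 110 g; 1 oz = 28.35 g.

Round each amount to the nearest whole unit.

Scaling factor: 14/6 = 7/3.
milk: 2.5 oz × 7/3 × 28.35 g/oz ≈ 165 g
mashed banana: 8 oz × 7/3 × 28.35 g/oz ≈ 529 g
chopped pecans: 1/3 cup × 7/3 × 110 g/cup ≈ 86 g
cocoa powder: 4/3 cup × 7/3 × 85 g/cup ÷ 28.35 g/oz ≈ 9 oz

milk: 165 g; mashed banana: 529 g; chopped pecans: 86 g; cocoa powder: 9 oz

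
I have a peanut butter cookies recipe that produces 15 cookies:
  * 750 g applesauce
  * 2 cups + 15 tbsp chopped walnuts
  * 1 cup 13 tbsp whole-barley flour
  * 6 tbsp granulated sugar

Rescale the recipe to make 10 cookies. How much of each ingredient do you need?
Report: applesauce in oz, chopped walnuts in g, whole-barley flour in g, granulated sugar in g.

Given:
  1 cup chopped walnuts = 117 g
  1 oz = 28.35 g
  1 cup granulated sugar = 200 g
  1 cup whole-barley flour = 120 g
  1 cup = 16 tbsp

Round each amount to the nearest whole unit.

Scaling factor: 10/15 = 2/3.
applesauce: 750 g × 2/3 ÷ 28.35 g/oz ≈ 18 oz
chopped walnuts: (2 cup + 15 tbsp = 2.9375 cup) × 2/3 × 117 g/cup ≈ 229 g
whole-barley flour: (1 cup + 13 tbsp = 1.8125 cup) × 2/3 × 120 g/cup = 145 g
granulated sugar: 6 tbsp × 2/3 ÷ 16 tbsp/cup × 200 g/cup = 50 g

applesauce: 18 oz; chopped walnuts: 229 g; whole-barley flour: 145 g; granulated sugar: 50 g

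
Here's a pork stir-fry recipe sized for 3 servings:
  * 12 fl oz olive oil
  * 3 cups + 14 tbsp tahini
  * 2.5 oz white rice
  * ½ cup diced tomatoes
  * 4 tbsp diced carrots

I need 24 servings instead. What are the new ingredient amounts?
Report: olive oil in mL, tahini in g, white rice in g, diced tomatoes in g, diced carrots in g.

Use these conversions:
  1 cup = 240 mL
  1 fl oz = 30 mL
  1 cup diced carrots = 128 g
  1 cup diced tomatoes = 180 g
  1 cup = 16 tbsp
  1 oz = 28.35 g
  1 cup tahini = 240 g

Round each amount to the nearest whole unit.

Scaling factor: 24/3 = 8.
olive oil: 12 fl oz × 8 × 30 mL/fl oz = 2880 mL
tahini: (3 cup + 14 tbsp = 3.875 cup) × 8 × 240 g/cup = 7440 g
white rice: 2.5 oz × 8 × 28.35 g/oz = 567 g
diced tomatoes: 0.5 cup × 8 × 180 g/cup = 720 g
diced carrots: 4 tbsp × 8 ÷ 16 tbsp/cup × 128 g/cup = 256 g

olive oil: 2880 mL; tahini: 7440 g; white rice: 567 g; diced tomatoes: 720 g; diced carrots: 256 g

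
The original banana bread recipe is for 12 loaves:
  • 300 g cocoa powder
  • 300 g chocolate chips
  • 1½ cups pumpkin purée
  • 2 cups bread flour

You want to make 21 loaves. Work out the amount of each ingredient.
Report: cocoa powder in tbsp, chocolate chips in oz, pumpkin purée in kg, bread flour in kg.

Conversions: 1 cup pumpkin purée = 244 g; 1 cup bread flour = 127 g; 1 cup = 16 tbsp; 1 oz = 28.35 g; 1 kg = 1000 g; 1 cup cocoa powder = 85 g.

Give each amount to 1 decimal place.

cocoa powder: 98.8 tbsp; chocolate chips: 18.5 oz; pumpkin purée: 0.6 kg; bread flour: 0.4 kg

Scaling factor: 21/12 = 7/4 = 1.75.
cocoa powder: 300 g × 7/4 ÷ 85 g/cup × 16 tbsp/cup ≈ 98.8 tbsp
chocolate chips: 300 g × 7/4 ÷ 28.35 g/oz ≈ 18.5 oz
pumpkin purée: 1.5 cup × 7/4 × 244 g/cup ÷ 1000 g/kg ≈ 0.6 kg
bread flour: 2 cup × 7/4 × 127 g/cup ÷ 1000 g/kg ≈ 0.4 kg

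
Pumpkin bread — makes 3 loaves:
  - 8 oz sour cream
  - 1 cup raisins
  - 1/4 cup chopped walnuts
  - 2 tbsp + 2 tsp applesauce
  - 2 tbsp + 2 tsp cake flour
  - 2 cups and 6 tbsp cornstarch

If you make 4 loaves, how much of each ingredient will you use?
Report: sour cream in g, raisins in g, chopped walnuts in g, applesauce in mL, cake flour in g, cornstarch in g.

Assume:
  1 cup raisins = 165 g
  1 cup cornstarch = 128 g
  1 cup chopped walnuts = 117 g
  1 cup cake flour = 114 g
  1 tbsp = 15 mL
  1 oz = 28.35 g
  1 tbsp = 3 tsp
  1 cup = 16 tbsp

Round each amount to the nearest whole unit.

sour cream: 302 g; raisins: 220 g; chopped walnuts: 39 g; applesauce: 53 mL; cake flour: 25 g; cornstarch: 405 g

Scaling factor: 4/3.
sour cream: 8 oz × 4/3 × 28.35 g/oz ≈ 302 g
raisins: 1 cup × 4/3 × 165 g/cup = 220 g
chopped walnuts: 0.25 cup × 4/3 × 117 g/cup = 39 g
applesauce: (2 tbsp + 2 tsp = 8/3 tbsp) × 4/3 × 15 mL/tbsp ≈ 53 mL
cake flour: (2 tbsp + 2 tsp = 8/3 tbsp) × 4/3 ÷ 16 tbsp/cup × 114 g/cup ≈ 25 g
cornstarch: (2 cup + 6 tbsp = 2.375 cup) × 4/3 × 128 g/cup ≈ 405 g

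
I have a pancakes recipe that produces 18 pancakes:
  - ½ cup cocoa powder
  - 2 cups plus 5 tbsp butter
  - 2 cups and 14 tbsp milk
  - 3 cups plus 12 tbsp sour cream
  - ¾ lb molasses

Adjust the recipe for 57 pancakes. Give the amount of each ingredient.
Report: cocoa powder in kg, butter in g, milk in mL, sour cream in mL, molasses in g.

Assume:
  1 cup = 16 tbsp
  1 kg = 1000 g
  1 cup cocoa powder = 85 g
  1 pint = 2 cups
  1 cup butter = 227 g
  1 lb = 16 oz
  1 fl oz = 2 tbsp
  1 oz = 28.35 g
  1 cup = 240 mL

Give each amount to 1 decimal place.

cocoa powder: 0.1 kg; butter: 1662.3 g; milk: 2185.0 mL; sour cream: 2850.0 mL; molasses: 1077.3 g

Scaling factor: 57/18 = 19/6.
cocoa powder: 0.5 cup × 19/6 × 85 g/cup ÷ 1000 g/kg ≈ 0.1 kg
butter: (2 cup + 5 tbsp = 2.3125 cup) × 19/6 × 227 g/cup ≈ 1662.3 g
milk: (2 cup + 14 tbsp = 2.875 cup) × 19/6 × 240 mL/cup = 2185.0 mL
sour cream: (3 cup + 12 tbsp = 3.75 cup) × 19/6 × 240 mL/cup = 2850.0 mL
molasses: 0.75 lb × 19/6 × 16 oz/lb × 28.35 g/oz = 1077.3 g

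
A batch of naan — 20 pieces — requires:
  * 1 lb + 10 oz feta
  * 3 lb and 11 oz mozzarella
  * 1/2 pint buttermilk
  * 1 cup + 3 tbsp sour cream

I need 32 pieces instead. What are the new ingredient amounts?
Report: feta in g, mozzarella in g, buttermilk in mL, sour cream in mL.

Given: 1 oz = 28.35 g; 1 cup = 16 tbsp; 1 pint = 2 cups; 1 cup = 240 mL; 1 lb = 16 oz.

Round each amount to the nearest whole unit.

Scaling factor: 32/20 = 8/5 = 1.6.
feta: (1 lb + 10 oz = 1.625 lb) × 8/5 × 16 oz/lb × 28.35 g/oz ≈ 1179 g
mozzarella: (3 lb + 11 oz = 3.6875 lb) × 8/5 × 16 oz/lb × 28.35 g/oz ≈ 2676 g
buttermilk: 0.5 pint × 8/5 × 2 cup/pint × 240 mL/cup = 384 mL
sour cream: (1 cup + 3 tbsp = 1.1875 cup) × 8/5 × 240 mL/cup = 456 mL

feta: 1179 g; mozzarella: 2676 g; buttermilk: 384 mL; sour cream: 456 mL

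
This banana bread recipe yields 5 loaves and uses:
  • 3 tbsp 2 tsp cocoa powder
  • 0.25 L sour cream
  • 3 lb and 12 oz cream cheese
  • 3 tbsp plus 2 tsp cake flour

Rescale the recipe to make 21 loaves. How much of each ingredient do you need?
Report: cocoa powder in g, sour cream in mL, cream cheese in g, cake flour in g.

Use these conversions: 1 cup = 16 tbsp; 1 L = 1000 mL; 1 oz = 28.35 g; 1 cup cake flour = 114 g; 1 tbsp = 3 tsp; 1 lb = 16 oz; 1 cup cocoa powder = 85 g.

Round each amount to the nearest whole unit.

cocoa powder: 82 g; sour cream: 1050 mL; cream cheese: 7144 g; cake flour: 110 g

Scaling factor: 21/5 = 4.2.
cocoa powder: (3 tbsp + 2 tsp = 11/3 tbsp) × 21/5 ÷ 16 tbsp/cup × 85 g/cup ≈ 82 g
sour cream: 0.25 L × 21/5 × 1000 mL/L = 1050 mL
cream cheese: (3 lb + 12 oz = 3.75 lb) × 21/5 × 16 oz/lb × 28.35 g/oz ≈ 7144 g
cake flour: (3 tbsp + 2 tsp = 11/3 tbsp) × 21/5 ÷ 16 tbsp/cup × 114 g/cup ≈ 110 g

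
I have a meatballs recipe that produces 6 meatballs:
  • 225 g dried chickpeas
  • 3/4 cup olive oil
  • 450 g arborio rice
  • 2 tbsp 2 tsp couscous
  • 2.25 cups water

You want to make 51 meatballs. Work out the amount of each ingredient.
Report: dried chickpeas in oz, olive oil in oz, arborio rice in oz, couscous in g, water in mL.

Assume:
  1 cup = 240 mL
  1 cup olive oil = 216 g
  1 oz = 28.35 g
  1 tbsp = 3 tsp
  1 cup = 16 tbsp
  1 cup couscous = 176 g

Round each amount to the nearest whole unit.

dried chickpeas: 67 oz; olive oil: 49 oz; arborio rice: 135 oz; couscous: 249 g; water: 4590 mL

Scaling factor: 51/6 = 17/2 = 8.5.
dried chickpeas: 225 g × 17/2 ÷ 28.35 g/oz ≈ 67 oz
olive oil: 0.75 cup × 17/2 × 216 g/cup ÷ 28.35 g/oz ≈ 49 oz
arborio rice: 450 g × 17/2 ÷ 28.35 g/oz ≈ 135 oz
couscous: (2 tbsp + 2 tsp = 8/3 tbsp) × 17/2 ÷ 16 tbsp/cup × 176 g/cup ≈ 249 g
water: 2.25 cup × 17/2 × 240 mL/cup = 4590 mL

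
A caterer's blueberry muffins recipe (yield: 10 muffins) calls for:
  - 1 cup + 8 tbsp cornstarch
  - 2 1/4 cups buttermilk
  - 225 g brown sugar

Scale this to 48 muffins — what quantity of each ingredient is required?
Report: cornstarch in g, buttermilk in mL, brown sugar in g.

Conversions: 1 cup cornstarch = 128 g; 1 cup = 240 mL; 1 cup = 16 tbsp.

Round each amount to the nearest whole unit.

cornstarch: 922 g; buttermilk: 2592 mL; brown sugar: 1080 g

Scaling factor: 48/10 = 24/5 = 4.8.
cornstarch: (1 cup + 8 tbsp = 1.5 cup) × 24/5 × 128 g/cup ≈ 922 g
buttermilk: 2.25 cup × 24/5 × 240 mL/cup = 2592 mL
brown sugar: 225 g × 24/5 = 1080 g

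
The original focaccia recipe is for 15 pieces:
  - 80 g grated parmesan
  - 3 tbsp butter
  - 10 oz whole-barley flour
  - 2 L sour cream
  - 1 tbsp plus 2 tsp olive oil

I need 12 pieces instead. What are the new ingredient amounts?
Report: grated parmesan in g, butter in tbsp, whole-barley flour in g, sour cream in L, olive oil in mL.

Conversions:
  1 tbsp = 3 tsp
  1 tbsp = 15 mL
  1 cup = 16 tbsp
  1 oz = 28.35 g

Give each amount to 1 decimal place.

Scaling factor: 12/15 = 4/5 = 0.8.
grated parmesan: 80 g × 4/5 = 64.0 g
butter: 3 tbsp × 4/5 = 2.4 tbsp
whole-barley flour: 10 oz × 4/5 × 28.35 g/oz = 226.8 g
sour cream: 2 L × 4/5 = 1.6 L
olive oil: (1 tbsp + 2 tsp = 5/3 tbsp) × 4/5 × 15 mL/tbsp = 20.0 mL

grated parmesan: 64.0 g; butter: 2.4 tbsp; whole-barley flour: 226.8 g; sour cream: 1.6 L; olive oil: 20.0 mL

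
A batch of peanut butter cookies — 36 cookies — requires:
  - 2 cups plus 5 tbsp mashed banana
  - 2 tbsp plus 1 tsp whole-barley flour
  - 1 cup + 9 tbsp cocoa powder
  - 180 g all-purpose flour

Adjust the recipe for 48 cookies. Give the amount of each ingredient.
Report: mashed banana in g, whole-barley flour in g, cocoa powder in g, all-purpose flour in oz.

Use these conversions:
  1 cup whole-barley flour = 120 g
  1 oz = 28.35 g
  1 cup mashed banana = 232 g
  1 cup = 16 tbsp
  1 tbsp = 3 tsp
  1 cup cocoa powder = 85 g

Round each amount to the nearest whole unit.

Scaling factor: 48/36 = 4/3.
mashed banana: (2 cup + 5 tbsp = 2.3125 cup) × 4/3 × 232 g/cup ≈ 715 g
whole-barley flour: (2 tbsp + 1 tsp = 7/3 tbsp) × 4/3 ÷ 16 tbsp/cup × 120 g/cup ≈ 23 g
cocoa powder: (1 cup + 9 tbsp = 1.5625 cup) × 4/3 × 85 g/cup ≈ 177 g
all-purpose flour: 180 g × 4/3 ÷ 28.35 g/oz ≈ 8 oz

mashed banana: 715 g; whole-barley flour: 23 g; cocoa powder: 177 g; all-purpose flour: 8 oz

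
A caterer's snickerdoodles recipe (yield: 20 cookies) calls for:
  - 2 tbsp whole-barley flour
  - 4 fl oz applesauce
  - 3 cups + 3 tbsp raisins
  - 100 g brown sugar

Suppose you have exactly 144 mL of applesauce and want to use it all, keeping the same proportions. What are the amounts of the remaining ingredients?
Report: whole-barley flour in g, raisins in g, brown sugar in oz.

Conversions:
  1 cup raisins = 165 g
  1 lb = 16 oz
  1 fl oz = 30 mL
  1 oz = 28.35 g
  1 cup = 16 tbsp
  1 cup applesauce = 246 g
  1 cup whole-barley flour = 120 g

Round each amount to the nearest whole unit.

whole-barley flour: 18 g; raisins: 631 g; brown sugar: 4 oz

The original recipe has 120 mL of applesauce, so the scaling factor is 144 ÷ 120 = 6/5 = 1.2.
whole-barley flour: 2 tbsp × 6/5 ÷ 16 tbsp/cup × 120 g/cup = 18 g
raisins: (3 cup + 3 tbsp = 3.1875 cup) × 6/5 × 165 g/cup ≈ 631 g
brown sugar: 100 g × 6/5 ÷ 28.35 g/oz ≈ 4 oz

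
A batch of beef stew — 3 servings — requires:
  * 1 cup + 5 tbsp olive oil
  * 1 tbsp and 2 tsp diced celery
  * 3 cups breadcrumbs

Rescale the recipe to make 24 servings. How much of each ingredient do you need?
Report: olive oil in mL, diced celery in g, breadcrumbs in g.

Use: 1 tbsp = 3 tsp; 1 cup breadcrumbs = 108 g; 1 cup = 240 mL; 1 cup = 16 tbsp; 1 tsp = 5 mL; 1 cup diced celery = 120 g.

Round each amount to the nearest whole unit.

Scaling factor: 24/3 = 8.
olive oil: (1 cup + 5 tbsp = 1.3125 cup) × 8 × 240 mL/cup = 2520 mL
diced celery: (1 tbsp + 2 tsp = 5/3 tbsp) × 8 ÷ 16 tbsp/cup × 120 g/cup = 100 g
breadcrumbs: 3 cup × 8 × 108 g/cup = 2592 g

olive oil: 2520 mL; diced celery: 100 g; breadcrumbs: 2592 g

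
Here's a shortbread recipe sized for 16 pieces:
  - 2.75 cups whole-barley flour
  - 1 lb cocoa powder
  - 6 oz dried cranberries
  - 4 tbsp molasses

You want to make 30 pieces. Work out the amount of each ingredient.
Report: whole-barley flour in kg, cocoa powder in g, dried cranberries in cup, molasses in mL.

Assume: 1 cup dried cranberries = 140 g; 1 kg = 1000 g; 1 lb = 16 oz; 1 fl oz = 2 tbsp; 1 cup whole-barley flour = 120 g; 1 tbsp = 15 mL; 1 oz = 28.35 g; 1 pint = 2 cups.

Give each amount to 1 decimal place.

Scaling factor: 30/16 = 15/8 = 1.875.
whole-barley flour: 2.75 cup × 15/8 × 120 g/cup ÷ 1000 g/kg ≈ 0.6 kg
cocoa powder: 1 lb × 15/8 × 16 oz/lb × 28.35 g/oz = 850.5 g
dried cranberries: 6 oz × 15/8 × 28.35 g/oz ÷ 140 g/cup ≈ 2.3 cup
molasses: 4 tbsp × 15/8 × 15 mL/tbsp = 112.5 mL

whole-barley flour: 0.6 kg; cocoa powder: 850.5 g; dried cranberries: 2.3 cup; molasses: 112.5 mL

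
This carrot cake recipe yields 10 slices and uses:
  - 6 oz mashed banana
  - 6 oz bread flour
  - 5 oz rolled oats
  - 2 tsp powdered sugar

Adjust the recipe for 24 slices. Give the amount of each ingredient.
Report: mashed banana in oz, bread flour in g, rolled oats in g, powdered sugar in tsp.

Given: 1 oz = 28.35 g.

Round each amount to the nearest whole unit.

mashed banana: 14 oz; bread flour: 408 g; rolled oats: 340 g; powdered sugar: 5 tsp

Scaling factor: 24/10 = 12/5 = 2.4.
mashed banana: 6 oz × 12/5 ≈ 14 oz
bread flour: 6 oz × 12/5 × 28.35 g/oz ≈ 408 g
rolled oats: 5 oz × 12/5 × 28.35 g/oz ≈ 340 g
powdered sugar: 2 tsp × 12/5 ≈ 5 tsp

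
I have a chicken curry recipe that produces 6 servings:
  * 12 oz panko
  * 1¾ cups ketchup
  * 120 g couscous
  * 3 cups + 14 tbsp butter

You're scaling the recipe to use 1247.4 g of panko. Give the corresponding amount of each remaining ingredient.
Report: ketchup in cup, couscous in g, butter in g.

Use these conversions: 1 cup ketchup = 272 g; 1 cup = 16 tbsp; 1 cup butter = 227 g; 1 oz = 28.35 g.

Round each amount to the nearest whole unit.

The original recipe has 340.2 g of panko, so the scaling factor is 1247.4 ÷ 340.2 = 11/3.
ketchup: 1.75 cup × 11/3 ≈ 6 cup
couscous: 120 g × 11/3 = 440 g
butter: (3 cup + 14 tbsp = 3.875 cup) × 11/3 × 227 g/cup ≈ 3225 g

ketchup: 6 cup; couscous: 440 g; butter: 3225 g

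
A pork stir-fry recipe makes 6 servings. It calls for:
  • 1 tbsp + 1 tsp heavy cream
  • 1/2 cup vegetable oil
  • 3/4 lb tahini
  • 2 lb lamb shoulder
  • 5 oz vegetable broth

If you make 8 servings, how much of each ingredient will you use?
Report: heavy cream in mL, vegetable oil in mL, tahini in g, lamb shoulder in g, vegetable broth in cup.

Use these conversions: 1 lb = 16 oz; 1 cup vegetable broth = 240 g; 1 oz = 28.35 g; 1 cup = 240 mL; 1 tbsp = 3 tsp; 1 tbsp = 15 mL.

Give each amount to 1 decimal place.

heavy cream: 26.7 mL; vegetable oil: 160.0 mL; tahini: 453.6 g; lamb shoulder: 1209.6 g; vegetable broth: 0.8 cup

Scaling factor: 8/6 = 4/3.
heavy cream: (1 tbsp + 1 tsp = 4/3 tbsp) × 4/3 × 15 mL/tbsp ≈ 26.7 mL
vegetable oil: 0.5 cup × 4/3 × 240 mL/cup = 160.0 mL
tahini: 0.75 lb × 4/3 × 16 oz/lb × 28.35 g/oz = 453.6 g
lamb shoulder: 2 lb × 4/3 × 16 oz/lb × 28.35 g/oz = 1209.6 g
vegetable broth: 5 oz × 4/3 × 28.35 g/oz ÷ 240 g/cup ≈ 0.8 cup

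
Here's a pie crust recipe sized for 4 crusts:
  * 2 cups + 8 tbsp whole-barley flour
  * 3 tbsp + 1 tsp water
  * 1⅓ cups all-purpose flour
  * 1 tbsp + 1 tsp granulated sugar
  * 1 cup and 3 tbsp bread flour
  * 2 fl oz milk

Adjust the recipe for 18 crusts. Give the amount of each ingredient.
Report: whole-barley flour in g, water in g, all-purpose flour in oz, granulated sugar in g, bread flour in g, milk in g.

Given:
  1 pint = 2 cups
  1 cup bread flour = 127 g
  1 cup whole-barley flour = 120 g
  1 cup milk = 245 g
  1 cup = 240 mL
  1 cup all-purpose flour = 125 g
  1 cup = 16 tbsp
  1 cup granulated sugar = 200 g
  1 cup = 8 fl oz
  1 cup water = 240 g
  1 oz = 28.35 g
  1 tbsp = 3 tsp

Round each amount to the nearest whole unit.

whole-barley flour: 1350 g; water: 225 g; all-purpose flour: 26 oz; granulated sugar: 75 g; bread flour: 679 g; milk: 276 g

Scaling factor: 18/4 = 9/2 = 4.5.
whole-barley flour: (2 cup + 8 tbsp = 2.5 cup) × 9/2 × 120 g/cup = 1350 g
water: (3 tbsp + 1 tsp = 10/3 tbsp) × 9/2 ÷ 16 tbsp/cup × 240 g/cup = 225 g
all-purpose flour: 4/3 cup × 9/2 × 125 g/cup ÷ 28.35 g/oz ≈ 26 oz
granulated sugar: (1 tbsp + 1 tsp = 4/3 tbsp) × 9/2 ÷ 16 tbsp/cup × 200 g/cup = 75 g
bread flour: (1 cup + 3 tbsp = 1.1875 cup) × 9/2 × 127 g/cup ≈ 679 g
milk: 2 fl oz × 9/2 ÷ 8 fl oz/cup × 245 g/cup ≈ 276 g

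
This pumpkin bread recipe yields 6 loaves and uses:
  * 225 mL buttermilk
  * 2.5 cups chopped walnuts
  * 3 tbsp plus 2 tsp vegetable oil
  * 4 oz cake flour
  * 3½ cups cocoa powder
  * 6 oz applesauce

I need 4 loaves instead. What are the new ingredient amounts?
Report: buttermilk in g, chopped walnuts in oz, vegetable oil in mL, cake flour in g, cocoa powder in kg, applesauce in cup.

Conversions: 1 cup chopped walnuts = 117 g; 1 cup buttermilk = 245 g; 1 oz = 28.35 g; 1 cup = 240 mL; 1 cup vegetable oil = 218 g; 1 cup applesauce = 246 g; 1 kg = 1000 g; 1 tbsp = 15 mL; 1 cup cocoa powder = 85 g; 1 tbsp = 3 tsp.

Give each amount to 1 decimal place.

Scaling factor: 4/6 = 2/3.
buttermilk: 225 mL × 2/3 ÷ 240 mL/cup × 245 g/cup ≈ 153.1 g
chopped walnuts: 2.5 cup × 2/3 × 117 g/cup ÷ 28.35 g/oz ≈ 6.9 oz
vegetable oil: (3 tbsp + 2 tsp = 11/3 tbsp) × 2/3 × 15 mL/tbsp ≈ 36.7 mL
cake flour: 4 oz × 2/3 × 28.35 g/oz = 75.6 g
cocoa powder: 3.5 cup × 2/3 × 85 g/cup ÷ 1000 g/kg ≈ 0.2 kg
applesauce: 6 oz × 2/3 × 28.35 g/oz ÷ 246 g/cup ≈ 0.5 cup

buttermilk: 153.1 g; chopped walnuts: 6.9 oz; vegetable oil: 36.7 mL; cake flour: 75.6 g; cocoa powder: 0.2 kg; applesauce: 0.5 cup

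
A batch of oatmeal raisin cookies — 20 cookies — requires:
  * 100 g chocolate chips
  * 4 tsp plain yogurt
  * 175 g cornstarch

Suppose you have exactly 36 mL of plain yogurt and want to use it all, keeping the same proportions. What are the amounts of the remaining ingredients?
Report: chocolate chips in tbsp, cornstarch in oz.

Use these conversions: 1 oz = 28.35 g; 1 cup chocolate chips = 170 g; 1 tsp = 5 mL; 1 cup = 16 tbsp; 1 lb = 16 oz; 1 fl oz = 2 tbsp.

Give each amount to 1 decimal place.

The original recipe has 20 mL of plain yogurt, so the scaling factor is 36 ÷ 20 = 9/5 = 1.8.
chocolate chips: 100 g × 9/5 ÷ 170 g/cup × 16 tbsp/cup ≈ 16.9 tbsp
cornstarch: 175 g × 9/5 ÷ 28.35 g/oz ≈ 11.1 oz

chocolate chips: 16.9 tbsp; cornstarch: 11.1 oz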